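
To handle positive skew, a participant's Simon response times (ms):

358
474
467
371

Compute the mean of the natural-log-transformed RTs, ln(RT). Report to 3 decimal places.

ln(RT): 5.8805, 6.1612, 6.1463, 5.9162
Σ ln(RT) = 24.1043
Mean = 24.1043/4 = 6.02607

6.026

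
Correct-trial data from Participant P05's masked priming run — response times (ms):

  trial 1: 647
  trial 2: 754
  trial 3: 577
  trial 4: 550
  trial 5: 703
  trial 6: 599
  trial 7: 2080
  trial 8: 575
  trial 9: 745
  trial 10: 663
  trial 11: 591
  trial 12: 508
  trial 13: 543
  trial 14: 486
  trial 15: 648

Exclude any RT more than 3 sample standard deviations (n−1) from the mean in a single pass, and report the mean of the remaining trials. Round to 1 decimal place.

n = 15, ΣRT = 10669, M = 711.267
Σ(x−M)² = 2096972.93; s = √(2096972.93/14) = 387.019
Cutoffs: 711.267 ± 3·387.019 → [-449.8, 1872.3]
Outside: 2080 → excluded.
Retained (n=14): Σ = 8589, mean = 8589/14 = 613.500

613.5 ms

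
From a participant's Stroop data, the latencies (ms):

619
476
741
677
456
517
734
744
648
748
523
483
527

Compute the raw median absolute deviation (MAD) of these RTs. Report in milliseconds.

115 ms

Sorted: 456, 476, 483, 517, 523, 527, 619, 648, 677, 734, 741, 744, 748 → median = 619
|x − 619|: 0, 143, 122, 58, 163, 102, 115, 125, 29, 129, 96, 136, 92
Sorted deviations: 0, 29, 58, 92, 96, 102, 115, 122, 125, 129, 136, 143, 163 → MAD = 115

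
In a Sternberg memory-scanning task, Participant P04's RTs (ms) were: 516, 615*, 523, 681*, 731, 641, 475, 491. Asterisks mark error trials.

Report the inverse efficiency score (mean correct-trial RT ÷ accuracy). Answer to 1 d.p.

Correct trials (n=6): 516, 523, 731, 641, 475, 491
Mean correct RT = 3377/6 = 562.8333 ms
Proportion correct = 6/8
IES = 562.8333 / (6/8) = 750.444 ms

750.4 ms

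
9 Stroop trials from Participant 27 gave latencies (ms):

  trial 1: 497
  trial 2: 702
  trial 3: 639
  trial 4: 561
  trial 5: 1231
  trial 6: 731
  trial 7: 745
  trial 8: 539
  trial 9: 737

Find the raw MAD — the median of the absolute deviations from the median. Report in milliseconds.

Sorted: 497, 539, 561, 639, 702, 731, 737, 745, 1231 → median = 702
|x − 702|: 205, 0, 63, 141, 529, 29, 43, 163, 35
Sorted deviations: 0, 29, 35, 43, 63, 141, 163, 205, 529 → MAD = 63

63 ms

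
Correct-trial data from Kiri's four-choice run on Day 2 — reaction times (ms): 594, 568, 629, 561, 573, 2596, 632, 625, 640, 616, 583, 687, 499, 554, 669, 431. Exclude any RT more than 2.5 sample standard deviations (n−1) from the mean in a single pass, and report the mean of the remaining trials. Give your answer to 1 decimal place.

590.7 ms

n = 16, ΣRT = 11457, M = 716.062
Σ(x−M)² = 3829640.94; s = √(3829640.94/15) = 505.282
Cutoffs: 716.062 ± 2.5·505.282 → [-547.1, 1979.3]
Outside: 2596 → excluded.
Retained (n=15): Σ = 8861, mean = 8861/15 = 590.733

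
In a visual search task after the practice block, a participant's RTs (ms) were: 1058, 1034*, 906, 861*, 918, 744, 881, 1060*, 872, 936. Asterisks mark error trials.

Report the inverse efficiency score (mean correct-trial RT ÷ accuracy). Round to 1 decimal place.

Correct trials (n=7): 1058, 906, 918, 744, 881, 872, 936
Mean correct RT = 6315/7 = 902.1429 ms
Proportion correct = 7/10
IES = 902.1429 / (7/10) = 1288.776 ms

1288.8 ms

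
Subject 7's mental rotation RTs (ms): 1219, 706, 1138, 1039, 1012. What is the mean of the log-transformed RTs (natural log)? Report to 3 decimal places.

ln(RT): 7.1058, 6.5596, 7.0370, 6.9460, 6.9197
Σ ln(RT) = 34.5681
Mean = 34.5681/5 = 6.91363

6.914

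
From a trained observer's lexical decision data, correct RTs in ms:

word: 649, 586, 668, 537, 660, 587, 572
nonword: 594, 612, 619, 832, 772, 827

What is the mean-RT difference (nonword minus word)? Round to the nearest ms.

M(word) = 4259/7 = 608.429
M(nonword) = 4256/6 = 709.333
Difference = 709.333 − 608.429 = 100.905 ms

101 ms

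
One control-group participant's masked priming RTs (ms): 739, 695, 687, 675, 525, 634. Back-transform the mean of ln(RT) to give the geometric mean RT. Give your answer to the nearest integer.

655 ms

ln(RT): 6.6053, 6.5439, 6.5323, 6.5147, 6.2634, 6.4520
Mean ln(RT) = 38.9117/6 = 6.48528
Geometric mean = exp(6.48528) = 655.43 ms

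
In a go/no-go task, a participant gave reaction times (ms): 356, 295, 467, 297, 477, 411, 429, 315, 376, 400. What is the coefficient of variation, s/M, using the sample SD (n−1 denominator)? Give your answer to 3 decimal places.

n = 10, Σ = 3823, M = 382.3000
Σ(x−M)² = 39618.100; s = √(39618.100/9) = 66.3477
CV = 66.3477 / 382.3000 = 0.17355

0.174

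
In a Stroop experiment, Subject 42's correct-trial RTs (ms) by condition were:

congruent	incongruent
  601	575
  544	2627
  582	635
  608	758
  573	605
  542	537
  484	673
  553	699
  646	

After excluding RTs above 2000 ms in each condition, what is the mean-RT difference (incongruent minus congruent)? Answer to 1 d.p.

incongruent: exclude 2627
M(congruent) = 5133/9 = 570.333
M(incongruent) = 4482/7 = 640.286
Difference = 640.286 − 570.333 = 69.952 ms

70.0 ms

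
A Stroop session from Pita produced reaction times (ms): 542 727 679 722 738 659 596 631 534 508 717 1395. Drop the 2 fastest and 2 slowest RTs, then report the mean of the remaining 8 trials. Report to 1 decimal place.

Sorted: 508, 534, 542, 596, 631, 659, 679, 717, 722, 727, 738, 1395
Drop lowest 2 (508, 534) and highest 2 (738, 1395)
Remaining (n=8): Σ = 5273, mean = 5273/8 = 659.125

659.1 ms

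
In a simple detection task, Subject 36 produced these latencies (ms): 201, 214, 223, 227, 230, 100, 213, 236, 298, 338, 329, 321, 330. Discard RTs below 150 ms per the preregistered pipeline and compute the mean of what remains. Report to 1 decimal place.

Excluded: 100
Retained (n=12): Σ = 3160
Mean = 3160/12 = 263.3333

263.3 ms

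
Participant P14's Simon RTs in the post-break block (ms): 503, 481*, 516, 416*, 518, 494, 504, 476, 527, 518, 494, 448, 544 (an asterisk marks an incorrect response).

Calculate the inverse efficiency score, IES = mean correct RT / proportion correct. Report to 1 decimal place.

Correct trials (n=11): 503, 516, 518, 494, 504, 476, 527, 518, 494, 448, 544
Mean correct RT = 5542/11 = 503.8182 ms
Proportion correct = 11/13
IES = 503.8182 / (11/13) = 595.421 ms

595.4 ms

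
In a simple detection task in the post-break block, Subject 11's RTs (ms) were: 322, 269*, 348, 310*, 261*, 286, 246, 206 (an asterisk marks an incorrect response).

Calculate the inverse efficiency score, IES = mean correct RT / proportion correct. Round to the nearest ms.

Correct trials (n=5): 322, 348, 286, 246, 206
Mean correct RT = 1408/5 = 281.6000 ms
Proportion correct = 5/8
IES = 281.6000 / (5/8) = 450.560 ms

451 ms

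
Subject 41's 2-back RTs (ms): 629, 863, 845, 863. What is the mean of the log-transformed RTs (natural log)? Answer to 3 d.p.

ln(RT): 6.4441, 6.7604, 6.7393, 6.7604
Σ ln(RT) = 26.7043
Mean = 26.7043/4 = 6.67607

6.676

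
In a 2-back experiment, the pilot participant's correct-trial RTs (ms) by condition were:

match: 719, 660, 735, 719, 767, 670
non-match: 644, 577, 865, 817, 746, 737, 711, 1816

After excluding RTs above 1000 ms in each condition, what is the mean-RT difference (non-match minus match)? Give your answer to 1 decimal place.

non-match: exclude 1816
M(match) = 4270/6 = 711.667
M(non-match) = 5097/7 = 728.143
Difference = 728.143 − 711.667 = 16.476 ms

16.5 ms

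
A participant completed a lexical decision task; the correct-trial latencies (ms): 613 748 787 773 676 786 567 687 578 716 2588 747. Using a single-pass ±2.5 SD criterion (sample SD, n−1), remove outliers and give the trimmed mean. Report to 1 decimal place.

698.0 ms

n = 12, ΣRT = 10266, M = 855.500
Σ(x−M)² = 3340331.00; s = √(3340331.00/11) = 551.059
Cutoffs: 855.500 ± 2.5·551.059 → [-522.1, 2233.1]
Outside: 2588 → excluded.
Retained (n=11): Σ = 7678, mean = 7678/11 = 698.000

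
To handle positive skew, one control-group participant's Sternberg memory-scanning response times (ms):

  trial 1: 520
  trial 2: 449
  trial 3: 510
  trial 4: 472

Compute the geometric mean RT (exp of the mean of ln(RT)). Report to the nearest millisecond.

ln(RT): 6.2538, 6.1070, 6.2344, 6.1570
Mean ln(RT) = 24.7522/4 = 6.18806
Geometric mean = exp(6.18806) = 486.90 ms

487 ms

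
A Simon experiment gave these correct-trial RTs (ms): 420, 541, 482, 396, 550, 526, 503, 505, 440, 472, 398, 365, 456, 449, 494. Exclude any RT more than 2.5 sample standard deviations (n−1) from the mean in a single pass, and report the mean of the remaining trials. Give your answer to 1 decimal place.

466.5 ms

n = 15, ΣRT = 6997, M = 466.467
Σ(x−M)² = 43149.73; s = √(43149.73/14) = 55.517
Cutoffs: 466.467 ± 2.5·55.517 → [327.7, 605.3]
No RTs fall outside the cutoffs; all 15 retained. Mean = 6997/15 = 466.467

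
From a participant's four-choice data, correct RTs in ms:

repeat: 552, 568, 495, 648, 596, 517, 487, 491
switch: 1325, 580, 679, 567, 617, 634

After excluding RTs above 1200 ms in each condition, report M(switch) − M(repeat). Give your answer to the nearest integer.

71 ms

switch: exclude 1325
M(repeat) = 4354/8 = 544.250
M(switch) = 3077/5 = 615.400
Difference = 615.400 − 544.250 = 71.150 ms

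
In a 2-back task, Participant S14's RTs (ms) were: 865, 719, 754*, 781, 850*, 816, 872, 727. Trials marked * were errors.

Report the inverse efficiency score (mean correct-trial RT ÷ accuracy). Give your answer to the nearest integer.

1062 ms

Correct trials (n=6): 865, 719, 781, 816, 872, 727
Mean correct RT = 4780/6 = 796.6667 ms
Proportion correct = 6/8
IES = 796.6667 / (6/8) = 1062.222 ms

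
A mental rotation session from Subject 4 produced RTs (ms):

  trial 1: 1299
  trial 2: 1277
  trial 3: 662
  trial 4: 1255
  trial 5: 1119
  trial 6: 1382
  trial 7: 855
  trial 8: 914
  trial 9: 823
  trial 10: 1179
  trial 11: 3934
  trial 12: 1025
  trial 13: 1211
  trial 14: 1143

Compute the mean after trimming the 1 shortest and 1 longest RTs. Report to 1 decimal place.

Sorted: 662, 823, 855, 914, 1025, 1119, 1143, 1179, 1211, 1255, 1277, 1299, 1382, 3934
Drop lowest 1 (662) and highest 1 (3934)
Remaining (n=12): Σ = 13482, mean = 13482/12 = 1123.500

1123.5 ms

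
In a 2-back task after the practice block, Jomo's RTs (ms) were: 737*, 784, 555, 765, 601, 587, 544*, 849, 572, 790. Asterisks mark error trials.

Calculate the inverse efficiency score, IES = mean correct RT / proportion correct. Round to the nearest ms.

Correct trials (n=8): 784, 555, 765, 601, 587, 849, 572, 790
Mean correct RT = 5503/8 = 687.8750 ms
Proportion correct = 8/10
IES = 687.8750 / (8/10) = 859.844 ms

860 ms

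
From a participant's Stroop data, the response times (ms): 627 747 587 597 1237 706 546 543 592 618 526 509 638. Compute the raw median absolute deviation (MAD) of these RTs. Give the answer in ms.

51 ms

Sorted: 509, 526, 543, 546, 587, 592, 597, 618, 627, 638, 706, 747, 1237 → median = 597
|x − 597|: 30, 150, 10, 0, 640, 109, 51, 54, 5, 21, 71, 88, 41
Sorted deviations: 0, 5, 10, 21, 30, 41, 51, 54, 71, 88, 109, 150, 640 → MAD = 51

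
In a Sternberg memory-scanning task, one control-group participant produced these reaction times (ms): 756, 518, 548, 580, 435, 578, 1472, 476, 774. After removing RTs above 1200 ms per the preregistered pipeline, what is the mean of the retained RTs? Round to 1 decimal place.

583.1 ms

Excluded: 1472
Retained (n=8): Σ = 4665
Mean = 4665/8 = 583.1250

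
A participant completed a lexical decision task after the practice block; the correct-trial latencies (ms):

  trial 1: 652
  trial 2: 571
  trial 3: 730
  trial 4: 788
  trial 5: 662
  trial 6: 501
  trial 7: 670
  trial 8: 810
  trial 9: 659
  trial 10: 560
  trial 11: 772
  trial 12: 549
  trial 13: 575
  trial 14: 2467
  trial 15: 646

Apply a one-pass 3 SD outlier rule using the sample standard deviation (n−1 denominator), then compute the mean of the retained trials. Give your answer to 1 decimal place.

653.2 ms

n = 15, ΣRT = 11612, M = 774.133
Σ(x−M)² = 3189293.73; s = √(3189293.73/14) = 477.291
Cutoffs: 774.133 ± 3·477.291 → [-657.7, 2206.0]
Outside: 2467 → excluded.
Retained (n=14): Σ = 9145, mean = 9145/14 = 653.214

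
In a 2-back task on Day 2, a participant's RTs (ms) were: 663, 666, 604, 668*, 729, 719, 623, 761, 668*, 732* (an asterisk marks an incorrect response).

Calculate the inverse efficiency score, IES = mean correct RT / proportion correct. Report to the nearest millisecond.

Correct trials (n=7): 663, 666, 604, 729, 719, 623, 761
Mean correct RT = 4765/7 = 680.7143 ms
Proportion correct = 7/10
IES = 680.7143 / (7/10) = 972.449 ms

972 ms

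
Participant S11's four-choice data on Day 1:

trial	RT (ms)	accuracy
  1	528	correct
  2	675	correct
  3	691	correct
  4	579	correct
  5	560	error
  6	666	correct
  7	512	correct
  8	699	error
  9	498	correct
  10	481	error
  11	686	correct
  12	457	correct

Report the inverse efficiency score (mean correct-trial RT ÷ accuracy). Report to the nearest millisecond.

Correct trials (n=9): 528, 675, 691, 579, 666, 512, 498, 686, 457
Mean correct RT = 5292/9 = 588.0000 ms
Proportion correct = 9/12
IES = 588.0000 / (9/12) = 784.000 ms

784 ms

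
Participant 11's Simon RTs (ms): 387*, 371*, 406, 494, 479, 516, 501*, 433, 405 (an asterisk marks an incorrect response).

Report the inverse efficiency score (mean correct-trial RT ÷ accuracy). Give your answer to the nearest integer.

683 ms

Correct trials (n=6): 406, 494, 479, 516, 433, 405
Mean correct RT = 2733/6 = 455.5000 ms
Proportion correct = 6/9
IES = 455.5000 / (6/9) = 683.250 ms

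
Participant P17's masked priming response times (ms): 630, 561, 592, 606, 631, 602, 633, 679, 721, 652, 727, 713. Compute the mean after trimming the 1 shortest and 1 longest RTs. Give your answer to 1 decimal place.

645.9 ms

Sorted: 561, 592, 602, 606, 630, 631, 633, 652, 679, 713, 721, 727
Drop lowest 1 (561) and highest 1 (727)
Remaining (n=10): Σ = 6459, mean = 6459/10 = 645.900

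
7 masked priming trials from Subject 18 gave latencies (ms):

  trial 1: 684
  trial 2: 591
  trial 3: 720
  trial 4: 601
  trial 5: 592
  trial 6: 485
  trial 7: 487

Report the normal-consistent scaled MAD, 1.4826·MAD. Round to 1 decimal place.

136.4 ms

Sorted: 485, 487, 591, 592, 601, 684, 720 → median = 592
|x − 592| sorted: 0, 1, 9, 92, 105, 107, 128 → MAD = 92
Robust SD ≈ 1.4826 × 92 = 136.399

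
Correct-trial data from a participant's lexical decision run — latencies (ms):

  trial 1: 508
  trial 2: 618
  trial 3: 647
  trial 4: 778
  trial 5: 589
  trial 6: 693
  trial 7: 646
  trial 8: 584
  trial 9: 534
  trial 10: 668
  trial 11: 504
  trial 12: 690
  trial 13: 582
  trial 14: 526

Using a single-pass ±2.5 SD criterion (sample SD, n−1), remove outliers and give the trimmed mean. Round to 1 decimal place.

611.9 ms

n = 14, ΣRT = 8567, M = 611.929
Σ(x−M)² = 83926.93; s = √(83926.93/13) = 80.349
Cutoffs: 611.929 ± 2.5·80.349 → [411.1, 812.8]
No RTs fall outside the cutoffs; all 14 retained. Mean = 8567/14 = 611.929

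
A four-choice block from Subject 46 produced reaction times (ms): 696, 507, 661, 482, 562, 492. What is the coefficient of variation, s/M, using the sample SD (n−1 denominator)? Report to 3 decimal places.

n = 6, Σ = 3400, M = 566.6667
Σ(x−M)² = 41951.333; s = √(41951.333/5) = 91.5984
CV = 91.5984 / 566.6667 = 0.16164

0.162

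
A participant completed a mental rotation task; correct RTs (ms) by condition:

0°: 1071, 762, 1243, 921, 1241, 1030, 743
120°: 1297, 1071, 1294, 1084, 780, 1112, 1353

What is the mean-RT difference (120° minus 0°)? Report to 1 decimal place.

140.0 ms

M(0°) = 7011/7 = 1001.571
M(120°) = 7991/7 = 1141.571
Difference = 1141.571 − 1001.571 = 140.000 ms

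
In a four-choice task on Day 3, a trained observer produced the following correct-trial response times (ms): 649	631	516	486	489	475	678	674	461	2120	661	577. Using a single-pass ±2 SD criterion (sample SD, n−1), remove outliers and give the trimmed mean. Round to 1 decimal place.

n = 12, ΣRT = 8417, M = 701.417
Σ(x−M)² = 2273466.92; s = √(2273466.92/11) = 454.619
Cutoffs: 701.417 ± 2·454.619 → [-207.8, 1610.7]
Outside: 2120 → excluded.
Retained (n=11): Σ = 6297, mean = 6297/11 = 572.455

572.5 ms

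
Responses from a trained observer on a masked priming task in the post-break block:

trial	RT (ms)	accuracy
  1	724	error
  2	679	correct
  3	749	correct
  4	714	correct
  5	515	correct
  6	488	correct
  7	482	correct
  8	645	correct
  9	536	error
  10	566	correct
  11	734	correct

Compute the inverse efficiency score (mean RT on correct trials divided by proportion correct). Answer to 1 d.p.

Correct trials (n=9): 679, 749, 714, 515, 488, 482, 645, 566, 734
Mean correct RT = 5572/9 = 619.1111 ms
Proportion correct = 9/11
IES = 619.1111 / (9/11) = 756.691 ms

756.7 ms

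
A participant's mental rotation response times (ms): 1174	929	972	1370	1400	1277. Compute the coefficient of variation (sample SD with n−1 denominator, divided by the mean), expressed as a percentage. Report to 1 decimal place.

16.8%

n = 6, Σ = 7122, M = 1187.0000
Σ(x−M)² = 199916.000; s = √(199916.000/5) = 199.9580
CV = 199.9580 / 1187.0000 = 0.16846 = 16.846%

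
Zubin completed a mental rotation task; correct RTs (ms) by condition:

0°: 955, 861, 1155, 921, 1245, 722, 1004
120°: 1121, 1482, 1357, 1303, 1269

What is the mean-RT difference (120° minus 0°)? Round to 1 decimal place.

326.0 ms

M(0°) = 6863/7 = 980.429
M(120°) = 6532/5 = 1306.400
Difference = 1306.400 − 980.429 = 325.971 ms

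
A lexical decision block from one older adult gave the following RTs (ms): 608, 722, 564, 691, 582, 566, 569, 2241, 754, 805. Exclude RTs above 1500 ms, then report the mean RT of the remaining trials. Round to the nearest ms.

651 ms

Excluded: 2241
Retained (n=9): Σ = 5861
Mean = 5861/9 = 651.2222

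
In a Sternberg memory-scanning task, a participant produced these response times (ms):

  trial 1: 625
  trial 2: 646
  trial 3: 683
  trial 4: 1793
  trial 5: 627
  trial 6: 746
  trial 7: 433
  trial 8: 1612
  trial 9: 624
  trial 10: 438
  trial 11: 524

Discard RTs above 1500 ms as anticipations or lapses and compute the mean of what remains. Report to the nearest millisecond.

Excluded: 1612, 1793
Retained (n=9): Σ = 5346
Mean = 5346/9 = 594.0000

594 ms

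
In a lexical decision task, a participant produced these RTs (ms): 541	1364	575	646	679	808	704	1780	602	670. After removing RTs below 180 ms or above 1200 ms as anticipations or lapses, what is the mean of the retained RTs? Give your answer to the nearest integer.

653 ms

Excluded: 1364, 1780
Retained (n=8): Σ = 5225
Mean = 5225/8 = 653.1250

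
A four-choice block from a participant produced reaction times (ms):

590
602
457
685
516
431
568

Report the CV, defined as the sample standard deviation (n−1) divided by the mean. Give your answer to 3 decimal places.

0.161

n = 7, Σ = 3849, M = 549.8571
Σ(x−M)² = 46818.857; s = √(46818.857/6) = 88.3354
CV = 88.3354 / 549.8571 = 0.16065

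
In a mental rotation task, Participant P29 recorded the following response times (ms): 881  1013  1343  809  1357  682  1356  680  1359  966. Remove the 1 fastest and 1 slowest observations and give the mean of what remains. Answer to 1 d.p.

Sorted: 680, 682, 809, 881, 966, 1013, 1343, 1356, 1357, 1359
Drop lowest 1 (680) and highest 1 (1359)
Remaining (n=8): Σ = 8407, mean = 8407/8 = 1050.875

1050.9 ms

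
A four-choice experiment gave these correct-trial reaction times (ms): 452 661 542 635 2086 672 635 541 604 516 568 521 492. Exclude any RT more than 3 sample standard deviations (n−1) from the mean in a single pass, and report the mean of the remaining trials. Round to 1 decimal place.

569.9 ms

n = 13, ΣRT = 8925, M = 686.538
Σ(x−M)² = 2176945.23; s = √(2176945.23/12) = 425.925
Cutoffs: 686.538 ± 3·425.925 → [-591.2, 1964.3]
Outside: 2086 → excluded.
Retained (n=12): Σ = 6839, mean = 6839/12 = 569.917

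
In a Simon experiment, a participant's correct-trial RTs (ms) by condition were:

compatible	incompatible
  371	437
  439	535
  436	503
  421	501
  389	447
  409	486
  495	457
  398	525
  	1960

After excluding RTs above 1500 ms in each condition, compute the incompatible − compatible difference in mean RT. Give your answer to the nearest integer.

incompatible: exclude 1960
M(compatible) = 3358/8 = 419.750
M(incompatible) = 3891/8 = 486.375
Difference = 486.375 − 419.750 = 66.625 ms

67 ms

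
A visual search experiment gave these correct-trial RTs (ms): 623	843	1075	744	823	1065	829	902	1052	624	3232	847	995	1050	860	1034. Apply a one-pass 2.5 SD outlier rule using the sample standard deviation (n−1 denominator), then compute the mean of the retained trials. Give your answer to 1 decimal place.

n = 16, ΣRT = 16598, M = 1037.375
Σ(x−M)² = 5462581.75; s = √(5462581.75/15) = 603.467
Cutoffs: 1037.375 ± 2.5·603.467 → [-471.3, 2546.0]
Outside: 3232 → excluded.
Retained (n=15): Σ = 13366, mean = 13366/15 = 891.067

891.1 ms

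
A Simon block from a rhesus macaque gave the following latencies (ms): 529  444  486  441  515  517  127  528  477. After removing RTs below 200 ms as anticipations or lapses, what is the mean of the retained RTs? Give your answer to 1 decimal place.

492.1 ms

Excluded: 127
Retained (n=8): Σ = 3937
Mean = 3937/8 = 492.1250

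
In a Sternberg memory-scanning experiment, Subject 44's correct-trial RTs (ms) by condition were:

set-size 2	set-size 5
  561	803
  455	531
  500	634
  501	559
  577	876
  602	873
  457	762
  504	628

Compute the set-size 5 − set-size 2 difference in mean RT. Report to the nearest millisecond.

189 ms

M(set-size 2) = 4157/8 = 519.625
M(set-size 5) = 5666/8 = 708.250
Difference = 708.250 − 519.625 = 188.625 ms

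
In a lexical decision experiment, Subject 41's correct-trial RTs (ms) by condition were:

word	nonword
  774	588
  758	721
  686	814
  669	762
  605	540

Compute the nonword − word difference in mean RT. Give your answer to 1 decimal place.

-13.4 ms

M(word) = 3492/5 = 698.400
M(nonword) = 3425/5 = 685.000
Difference = 685.000 − 698.400 = -13.400 ms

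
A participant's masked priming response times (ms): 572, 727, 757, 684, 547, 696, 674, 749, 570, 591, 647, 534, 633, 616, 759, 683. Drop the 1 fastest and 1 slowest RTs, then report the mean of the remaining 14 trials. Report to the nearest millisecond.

653 ms

Sorted: 534, 547, 570, 572, 591, 616, 633, 647, 674, 683, 684, 696, 727, 749, 757, 759
Drop lowest 1 (534) and highest 1 (759)
Remaining (n=14): Σ = 9146, mean = 9146/14 = 653.286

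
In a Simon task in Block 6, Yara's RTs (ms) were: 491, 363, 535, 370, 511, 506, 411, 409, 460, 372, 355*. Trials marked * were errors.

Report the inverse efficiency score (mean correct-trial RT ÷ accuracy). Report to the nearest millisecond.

487 ms

Correct trials (n=10): 491, 363, 535, 370, 511, 506, 411, 409, 460, 372
Mean correct RT = 4428/10 = 442.8000 ms
Proportion correct = 10/11
IES = 442.8000 / (10/11) = 487.080 ms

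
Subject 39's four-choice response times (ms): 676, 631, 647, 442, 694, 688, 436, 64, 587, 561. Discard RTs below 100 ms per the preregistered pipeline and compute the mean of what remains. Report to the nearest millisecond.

596 ms

Excluded: 64
Retained (n=9): Σ = 5362
Mean = 5362/9 = 595.7778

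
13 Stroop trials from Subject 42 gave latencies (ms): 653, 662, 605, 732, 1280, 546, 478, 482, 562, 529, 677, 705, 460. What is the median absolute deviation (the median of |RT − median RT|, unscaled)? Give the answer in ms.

Sorted: 460, 478, 482, 529, 546, 562, 605, 653, 662, 677, 705, 732, 1280 → median = 605
|x − 605|: 48, 57, 0, 127, 675, 59, 127, 123, 43, 76, 72, 100, 145
Sorted deviations: 0, 43, 48, 57, 59, 72, 76, 100, 123, 127, 127, 145, 675 → MAD = 76

76 ms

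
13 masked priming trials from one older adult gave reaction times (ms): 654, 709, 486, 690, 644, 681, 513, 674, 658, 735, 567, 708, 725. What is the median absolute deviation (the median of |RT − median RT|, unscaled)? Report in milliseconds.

Sorted: 486, 513, 567, 644, 654, 658, 674, 681, 690, 708, 709, 725, 735 → median = 674
|x − 674|: 20, 35, 188, 16, 30, 7, 161, 0, 16, 61, 107, 34, 51
Sorted deviations: 0, 7, 16, 16, 20, 30, 34, 35, 51, 61, 107, 161, 188 → MAD = 34

34 ms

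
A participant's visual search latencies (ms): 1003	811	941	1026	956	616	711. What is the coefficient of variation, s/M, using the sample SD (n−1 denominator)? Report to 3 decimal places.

n = 7, Σ = 6064, M = 866.2857
Σ(x−M)² = 147643.429; s = √(147643.429/6) = 156.8669
CV = 156.8669 / 866.2857 = 0.18108

0.181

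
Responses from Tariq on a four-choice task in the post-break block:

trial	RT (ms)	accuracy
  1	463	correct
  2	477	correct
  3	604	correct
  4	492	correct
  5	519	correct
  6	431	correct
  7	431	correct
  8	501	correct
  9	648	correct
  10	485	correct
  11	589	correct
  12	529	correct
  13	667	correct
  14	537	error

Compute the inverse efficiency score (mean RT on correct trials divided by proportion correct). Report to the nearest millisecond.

Correct trials (n=13): 463, 477, 604, 492, 519, 431, 431, 501, 648, 485, 589, 529, 667
Mean correct RT = 6836/13 = 525.8462 ms
Proportion correct = 13/14
IES = 525.8462 / (13/14) = 566.296 ms

566 ms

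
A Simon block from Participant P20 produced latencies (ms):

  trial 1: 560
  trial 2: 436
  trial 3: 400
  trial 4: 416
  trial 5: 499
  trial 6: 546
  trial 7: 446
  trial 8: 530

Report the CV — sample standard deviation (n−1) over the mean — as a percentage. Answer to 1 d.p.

13.0%

n = 8, Σ = 3833, M = 479.1250
Σ(x−M)² = 27198.875; s = √(27198.875/7) = 62.3342
CV = 62.3342 / 479.1250 = 0.13010 = 13.010%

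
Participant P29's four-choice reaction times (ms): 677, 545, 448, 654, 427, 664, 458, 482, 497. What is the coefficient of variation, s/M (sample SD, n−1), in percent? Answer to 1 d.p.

n = 9, Σ = 4852, M = 539.1111
Σ(x−M)² = 80328.889; s = √(80328.889/8) = 100.2053
CV = 100.2053 / 539.1111 = 0.18587 = 18.587%

18.6%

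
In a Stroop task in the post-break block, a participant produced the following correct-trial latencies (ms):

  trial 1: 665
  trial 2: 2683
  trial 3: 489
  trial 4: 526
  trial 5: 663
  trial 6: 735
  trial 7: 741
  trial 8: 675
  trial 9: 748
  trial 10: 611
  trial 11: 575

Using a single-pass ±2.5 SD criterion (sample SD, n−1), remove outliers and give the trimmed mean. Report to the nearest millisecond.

n = 11, ΣRT = 9111, M = 828.273
Σ(x−M)² = 3858068.18; s = √(3858068.18/10) = 621.133
Cutoffs: 828.273 ± 2.5·621.133 → [-724.6, 2381.1]
Outside: 2683 → excluded.
Retained (n=10): Σ = 6428, mean = 6428/10 = 642.800

643 ms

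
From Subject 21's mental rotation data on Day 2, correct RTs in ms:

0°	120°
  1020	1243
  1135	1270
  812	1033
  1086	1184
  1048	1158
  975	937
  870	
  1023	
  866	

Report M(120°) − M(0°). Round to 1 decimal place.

M(0°) = 8835/9 = 981.667
M(120°) = 6825/6 = 1137.500
Difference = 1137.500 − 981.667 = 155.833 ms

155.8 ms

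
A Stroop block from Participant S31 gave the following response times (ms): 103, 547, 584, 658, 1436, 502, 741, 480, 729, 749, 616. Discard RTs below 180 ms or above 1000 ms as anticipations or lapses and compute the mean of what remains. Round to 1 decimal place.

Excluded: 103, 1436
Retained (n=9): Σ = 5606
Mean = 5606/9 = 622.8889

622.9 ms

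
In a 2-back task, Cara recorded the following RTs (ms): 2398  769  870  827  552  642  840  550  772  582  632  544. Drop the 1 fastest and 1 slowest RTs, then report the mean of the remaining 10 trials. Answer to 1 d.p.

703.6 ms

Sorted: 544, 550, 552, 582, 632, 642, 769, 772, 827, 840, 870, 2398
Drop lowest 1 (544) and highest 1 (2398)
Remaining (n=10): Σ = 7036, mean = 7036/10 = 703.600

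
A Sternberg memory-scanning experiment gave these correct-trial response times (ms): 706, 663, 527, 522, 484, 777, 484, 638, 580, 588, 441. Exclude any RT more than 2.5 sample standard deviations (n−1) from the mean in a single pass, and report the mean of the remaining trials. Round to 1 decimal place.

582.7 ms

n = 11, ΣRT = 6410, M = 582.727
Σ(x−M)² = 108846.18; s = √(108846.18/10) = 104.329
Cutoffs: 582.727 ± 2.5·104.329 → [321.9, 843.6]
No RTs fall outside the cutoffs; all 11 retained. Mean = 6410/11 = 582.727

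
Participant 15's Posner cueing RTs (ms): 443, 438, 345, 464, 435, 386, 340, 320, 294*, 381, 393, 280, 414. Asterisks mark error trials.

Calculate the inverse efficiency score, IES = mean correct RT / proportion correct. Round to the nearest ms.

Correct trials (n=12): 443, 438, 345, 464, 435, 386, 340, 320, 381, 393, 280, 414
Mean correct RT = 4639/12 = 386.5833 ms
Proportion correct = 12/13
IES = 386.5833 / (12/13) = 418.799 ms

419 ms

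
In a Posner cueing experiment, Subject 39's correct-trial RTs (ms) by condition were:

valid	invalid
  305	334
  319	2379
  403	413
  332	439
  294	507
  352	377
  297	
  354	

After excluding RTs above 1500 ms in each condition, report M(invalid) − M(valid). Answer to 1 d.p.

invalid: exclude 2379
M(valid) = 2656/8 = 332.000
M(invalid) = 2070/5 = 414.000
Difference = 414.000 − 332.000 = 82.000 ms

82.0 ms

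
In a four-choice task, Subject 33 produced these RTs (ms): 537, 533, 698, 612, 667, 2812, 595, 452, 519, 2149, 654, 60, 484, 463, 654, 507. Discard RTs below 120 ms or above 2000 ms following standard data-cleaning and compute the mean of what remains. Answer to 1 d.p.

567.3 ms

Excluded: 60, 2149, 2812
Retained (n=13): Σ = 7375
Mean = 7375/13 = 567.3077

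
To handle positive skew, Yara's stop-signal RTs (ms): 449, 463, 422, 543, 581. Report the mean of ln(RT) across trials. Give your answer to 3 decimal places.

6.190

ln(RT): 6.1070, 6.1377, 6.0450, 6.2971, 6.3648
Σ ln(RT) = 30.9516
Mean = 30.9516/5 = 6.19032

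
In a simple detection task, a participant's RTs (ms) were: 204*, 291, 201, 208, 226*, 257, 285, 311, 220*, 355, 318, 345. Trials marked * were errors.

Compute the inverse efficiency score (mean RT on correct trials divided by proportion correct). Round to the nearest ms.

Correct trials (n=9): 291, 201, 208, 257, 285, 311, 355, 318, 345
Mean correct RT = 2571/9 = 285.6667 ms
Proportion correct = 9/12
IES = 285.6667 / (9/12) = 380.889 ms

381 ms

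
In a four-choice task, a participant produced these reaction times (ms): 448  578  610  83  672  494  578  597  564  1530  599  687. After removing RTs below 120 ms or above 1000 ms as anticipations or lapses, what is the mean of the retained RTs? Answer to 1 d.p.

Excluded: 83, 1530
Retained (n=10): Σ = 5827
Mean = 5827/10 = 582.7000

582.7 ms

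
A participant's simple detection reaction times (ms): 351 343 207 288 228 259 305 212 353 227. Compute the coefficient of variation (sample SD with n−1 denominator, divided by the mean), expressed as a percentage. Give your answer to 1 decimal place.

21.1%

n = 10, Σ = 2773, M = 277.3000
Σ(x−M)² = 30862.100; s = √(30862.100/9) = 58.5587
CV = 58.5587 / 277.3000 = 0.21117 = 21.117%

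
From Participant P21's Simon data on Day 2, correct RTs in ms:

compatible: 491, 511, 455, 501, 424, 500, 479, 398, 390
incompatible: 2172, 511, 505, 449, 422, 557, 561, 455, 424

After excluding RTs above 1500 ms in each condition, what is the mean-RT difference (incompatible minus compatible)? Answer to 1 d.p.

incompatible: exclude 2172
M(compatible) = 4149/9 = 461.000
M(incompatible) = 3884/8 = 485.500
Difference = 485.500 − 461.000 = 24.500 ms

24.5 ms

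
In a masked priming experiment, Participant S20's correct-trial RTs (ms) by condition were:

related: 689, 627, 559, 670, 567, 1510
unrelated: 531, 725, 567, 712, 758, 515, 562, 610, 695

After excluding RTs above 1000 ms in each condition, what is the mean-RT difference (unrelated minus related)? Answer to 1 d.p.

8.2 ms

related: exclude 1510
M(related) = 3112/5 = 622.400
M(unrelated) = 5675/9 = 630.556
Difference = 630.556 − 622.400 = 8.156 ms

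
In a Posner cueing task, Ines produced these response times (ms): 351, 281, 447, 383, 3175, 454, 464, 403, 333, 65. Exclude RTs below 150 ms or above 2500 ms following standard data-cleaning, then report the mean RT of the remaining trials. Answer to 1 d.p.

Excluded: 65, 3175
Retained (n=8): Σ = 3116
Mean = 3116/8 = 389.5000

389.5 ms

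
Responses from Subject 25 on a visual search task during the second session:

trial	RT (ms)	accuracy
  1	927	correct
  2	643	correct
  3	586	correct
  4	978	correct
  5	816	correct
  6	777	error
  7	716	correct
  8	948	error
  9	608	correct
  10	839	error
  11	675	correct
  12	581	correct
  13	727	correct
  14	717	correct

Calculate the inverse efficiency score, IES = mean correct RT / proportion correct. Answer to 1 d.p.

922.6 ms

Correct trials (n=11): 927, 643, 586, 978, 816, 716, 608, 675, 581, 727, 717
Mean correct RT = 7974/11 = 724.9091 ms
Proportion correct = 11/14
IES = 724.9091 / (11/14) = 922.612 ms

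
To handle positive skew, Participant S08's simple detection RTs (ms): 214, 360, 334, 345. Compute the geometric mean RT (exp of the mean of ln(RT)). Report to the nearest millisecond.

ln(RT): 5.3660, 5.8861, 5.8111, 5.8435
Mean ln(RT) = 22.9068/4 = 5.72669
Geometric mean = exp(5.72669) = 306.95 ms

307 ms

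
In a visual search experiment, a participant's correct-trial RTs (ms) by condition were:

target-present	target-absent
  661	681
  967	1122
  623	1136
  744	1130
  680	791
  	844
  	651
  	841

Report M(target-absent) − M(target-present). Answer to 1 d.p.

M(target-present) = 3675/5 = 735.000
M(target-absent) = 7196/8 = 899.500
Difference = 899.500 − 735.000 = 164.500 ms

164.5 ms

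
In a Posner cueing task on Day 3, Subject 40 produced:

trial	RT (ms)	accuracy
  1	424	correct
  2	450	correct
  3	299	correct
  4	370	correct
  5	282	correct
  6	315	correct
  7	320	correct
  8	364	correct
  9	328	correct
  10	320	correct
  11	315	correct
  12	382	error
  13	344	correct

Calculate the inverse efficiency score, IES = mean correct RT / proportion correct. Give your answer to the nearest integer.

Correct trials (n=12): 424, 450, 299, 370, 282, 315, 320, 364, 328, 320, 315, 344
Mean correct RT = 4131/12 = 344.2500 ms
Proportion correct = 12/13
IES = 344.2500 / (12/13) = 372.938 ms

373 ms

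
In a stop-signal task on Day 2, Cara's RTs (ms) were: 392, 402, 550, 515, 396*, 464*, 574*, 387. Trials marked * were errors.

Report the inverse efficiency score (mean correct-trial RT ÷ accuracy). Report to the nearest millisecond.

719 ms

Correct trials (n=5): 392, 402, 550, 515, 387
Mean correct RT = 2246/5 = 449.2000 ms
Proportion correct = 5/8
IES = 449.2000 / (5/8) = 718.720 ms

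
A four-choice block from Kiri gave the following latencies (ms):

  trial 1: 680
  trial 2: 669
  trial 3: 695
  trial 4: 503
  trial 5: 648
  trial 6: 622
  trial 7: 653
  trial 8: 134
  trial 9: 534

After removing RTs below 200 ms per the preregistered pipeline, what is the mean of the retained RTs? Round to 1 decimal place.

625.5 ms

Excluded: 134
Retained (n=8): Σ = 5004
Mean = 5004/8 = 625.5000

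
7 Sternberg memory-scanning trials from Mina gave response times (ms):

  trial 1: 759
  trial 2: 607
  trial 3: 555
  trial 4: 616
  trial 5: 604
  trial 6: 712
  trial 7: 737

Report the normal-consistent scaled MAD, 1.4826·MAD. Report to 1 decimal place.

90.4 ms

Sorted: 555, 604, 607, 616, 712, 737, 759 → median = 616
|x − 616| sorted: 0, 9, 12, 61, 96, 121, 143 → MAD = 61
Robust SD ≈ 1.4826 × 61 = 90.439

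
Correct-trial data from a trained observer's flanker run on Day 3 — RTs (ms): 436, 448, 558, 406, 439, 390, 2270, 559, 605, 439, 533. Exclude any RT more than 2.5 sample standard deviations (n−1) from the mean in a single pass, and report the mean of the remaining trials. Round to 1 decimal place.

n = 11, ΣRT = 7083, M = 643.909
Σ(x−M)² = 2959228.91; s = √(2959228.91/10) = 543.988
Cutoffs: 643.909 ± 2.5·543.988 → [-716.1, 2003.9]
Outside: 2270 → excluded.
Retained (n=10): Σ = 4813, mean = 4813/10 = 481.300

481.3 ms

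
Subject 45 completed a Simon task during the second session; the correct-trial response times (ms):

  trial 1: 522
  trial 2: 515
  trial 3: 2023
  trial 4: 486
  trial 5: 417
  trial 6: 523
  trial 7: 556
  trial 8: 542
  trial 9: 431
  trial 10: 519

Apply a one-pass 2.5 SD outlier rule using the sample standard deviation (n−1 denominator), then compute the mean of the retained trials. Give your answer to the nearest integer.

501 ms

n = 10, ΣRT = 6534, M = 653.400
Σ(x−M)² = 2102558.40; s = √(2102558.40/9) = 483.340
Cutoffs: 653.400 ± 2.5·483.340 → [-555.0, 1861.8]
Outside: 2023 → excluded.
Retained (n=9): Σ = 4511, mean = 4511/9 = 501.222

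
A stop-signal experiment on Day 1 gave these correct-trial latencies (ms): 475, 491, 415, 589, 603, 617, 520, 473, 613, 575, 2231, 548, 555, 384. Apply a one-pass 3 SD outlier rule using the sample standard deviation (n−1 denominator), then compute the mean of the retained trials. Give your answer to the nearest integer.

n = 14, ΣRT = 9089, M = 649.214
Σ(x−M)² = 2763110.36; s = √(2763110.36/13) = 461.028
Cutoffs: 649.214 ± 3·461.028 → [-733.9, 2032.3]
Outside: 2231 → excluded.
Retained (n=13): Σ = 6858, mean = 6858/13 = 527.538

528 ms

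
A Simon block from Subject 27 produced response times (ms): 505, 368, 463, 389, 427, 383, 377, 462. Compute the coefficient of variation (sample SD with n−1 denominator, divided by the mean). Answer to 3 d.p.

0.119

n = 8, Σ = 3374, M = 421.7500
Σ(x−M)² = 17745.500; s = √(17745.500/7) = 50.3495
CV = 50.3495 / 421.7500 = 0.11938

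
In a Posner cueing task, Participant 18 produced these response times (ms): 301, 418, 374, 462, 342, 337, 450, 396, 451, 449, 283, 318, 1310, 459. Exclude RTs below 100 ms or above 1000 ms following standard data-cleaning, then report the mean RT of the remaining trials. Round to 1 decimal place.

387.7 ms

Excluded: 1310
Retained (n=13): Σ = 5040
Mean = 5040/13 = 387.6923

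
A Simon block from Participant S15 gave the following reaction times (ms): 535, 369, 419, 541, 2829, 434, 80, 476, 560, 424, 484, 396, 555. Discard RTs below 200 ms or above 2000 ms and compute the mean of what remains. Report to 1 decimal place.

472.1 ms

Excluded: 80, 2829
Retained (n=11): Σ = 5193
Mean = 5193/11 = 472.0909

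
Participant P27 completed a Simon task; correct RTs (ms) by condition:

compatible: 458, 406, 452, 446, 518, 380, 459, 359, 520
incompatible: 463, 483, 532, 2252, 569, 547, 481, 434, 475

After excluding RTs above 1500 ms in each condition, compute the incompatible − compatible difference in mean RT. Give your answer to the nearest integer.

54 ms

incompatible: exclude 2252
M(compatible) = 3998/9 = 444.222
M(incompatible) = 3984/8 = 498.000
Difference = 498.000 − 444.222 = 53.778 ms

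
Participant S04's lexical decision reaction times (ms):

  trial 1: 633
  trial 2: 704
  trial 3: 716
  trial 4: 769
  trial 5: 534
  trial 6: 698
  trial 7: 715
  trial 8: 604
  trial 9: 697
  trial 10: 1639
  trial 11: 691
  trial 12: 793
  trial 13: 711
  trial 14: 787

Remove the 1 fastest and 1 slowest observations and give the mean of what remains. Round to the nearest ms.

Sorted: 534, 604, 633, 691, 697, 698, 704, 711, 715, 716, 769, 787, 793, 1639
Drop lowest 1 (534) and highest 1 (1639)
Remaining (n=12): Σ = 8518, mean = 8518/12 = 709.833

710 ms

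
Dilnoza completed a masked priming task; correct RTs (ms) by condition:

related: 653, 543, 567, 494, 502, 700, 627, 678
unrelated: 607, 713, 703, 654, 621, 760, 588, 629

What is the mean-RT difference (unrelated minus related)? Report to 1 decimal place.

M(related) = 4764/8 = 595.500
M(unrelated) = 5275/8 = 659.375
Difference = 659.375 − 595.500 = 63.875 ms

63.9 ms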